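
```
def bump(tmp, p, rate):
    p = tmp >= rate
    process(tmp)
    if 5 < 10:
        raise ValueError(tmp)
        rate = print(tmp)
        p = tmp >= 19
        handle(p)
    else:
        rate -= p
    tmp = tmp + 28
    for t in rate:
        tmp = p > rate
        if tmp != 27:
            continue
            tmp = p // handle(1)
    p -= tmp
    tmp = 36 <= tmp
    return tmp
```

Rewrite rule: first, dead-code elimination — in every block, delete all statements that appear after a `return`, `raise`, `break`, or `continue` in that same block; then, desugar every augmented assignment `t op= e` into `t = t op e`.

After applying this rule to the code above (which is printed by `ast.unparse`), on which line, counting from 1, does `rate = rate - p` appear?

Transformed code:
def bump(tmp, p, rate):
    p = tmp >= rate
    process(tmp)
    if 5 < 10:
        raise ValueError(tmp)
    else:
        rate = rate - p
    tmp = tmp + 28
    for t in rate:
        tmp = p > rate
        if tmp != 27:
            continue
    p = p - tmp
    tmp = 36 <= tmp
    return tmp

7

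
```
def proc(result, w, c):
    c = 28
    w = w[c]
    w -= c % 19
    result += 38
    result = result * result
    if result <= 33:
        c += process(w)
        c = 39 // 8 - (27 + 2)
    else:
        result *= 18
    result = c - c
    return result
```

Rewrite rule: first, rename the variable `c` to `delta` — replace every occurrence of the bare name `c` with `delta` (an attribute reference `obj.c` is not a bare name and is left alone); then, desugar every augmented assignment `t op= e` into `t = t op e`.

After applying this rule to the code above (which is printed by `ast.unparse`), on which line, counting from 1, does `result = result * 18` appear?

Transformed code:
def proc(result, w, delta):
    delta = 28
    w = w[delta]
    w = w - delta % 19
    result = result + 38
    result = result * result
    if result <= 33:
        delta = delta + process(w)
        delta = 39 // 8 - (27 + 2)
    else:
        result = result * 18
    result = delta - delta
    return result

11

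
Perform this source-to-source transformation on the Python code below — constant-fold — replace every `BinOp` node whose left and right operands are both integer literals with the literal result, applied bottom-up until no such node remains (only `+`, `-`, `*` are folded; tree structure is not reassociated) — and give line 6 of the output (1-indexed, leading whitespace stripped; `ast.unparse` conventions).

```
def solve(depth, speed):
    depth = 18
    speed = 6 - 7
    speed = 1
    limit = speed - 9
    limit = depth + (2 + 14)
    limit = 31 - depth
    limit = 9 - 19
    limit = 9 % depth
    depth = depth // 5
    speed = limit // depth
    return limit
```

Transformed code:
def solve(depth, speed):
    depth = 18
    speed = -1
    speed = 1
    limit = speed - 9
    limit = depth + 16
    limit = 31 - depth
    limit = -10
    limit = 9 % depth
    depth = depth // 5
    speed = limit // depth
    return limit

limit = depth + 16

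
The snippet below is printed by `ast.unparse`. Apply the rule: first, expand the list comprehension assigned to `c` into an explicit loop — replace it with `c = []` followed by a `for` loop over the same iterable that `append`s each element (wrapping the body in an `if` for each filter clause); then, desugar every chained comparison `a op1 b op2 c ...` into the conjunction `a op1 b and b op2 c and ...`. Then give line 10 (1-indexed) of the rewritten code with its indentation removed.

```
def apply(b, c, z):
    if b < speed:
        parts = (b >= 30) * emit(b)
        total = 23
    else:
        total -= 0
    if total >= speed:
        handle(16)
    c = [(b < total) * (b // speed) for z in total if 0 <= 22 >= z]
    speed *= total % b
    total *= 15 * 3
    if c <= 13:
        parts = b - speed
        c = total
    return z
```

for z in total:

Transformed code:
def apply(b, c, z):
    if b < speed:
        parts = (b >= 30) * emit(b)
        total = 23
    else:
        total -= 0
    if total >= speed:
        handle(16)
    c = []
    for z in total:
        if 0 <= 22 and 22 >= z:
            c.append((b < total) * (b // speed))
    speed *= total % b
    total *= 15 * 3
    if c <= 13:
        parts = b - speed
        c = total
    return z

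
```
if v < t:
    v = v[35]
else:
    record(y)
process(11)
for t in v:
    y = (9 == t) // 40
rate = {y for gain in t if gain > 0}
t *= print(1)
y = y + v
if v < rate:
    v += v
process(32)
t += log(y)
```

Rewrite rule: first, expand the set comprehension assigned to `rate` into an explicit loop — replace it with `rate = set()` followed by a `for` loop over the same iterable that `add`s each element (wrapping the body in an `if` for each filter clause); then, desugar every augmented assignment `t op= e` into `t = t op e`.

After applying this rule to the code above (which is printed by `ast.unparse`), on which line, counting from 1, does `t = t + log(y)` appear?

Transformed code:
if v < t:
    v = v[35]
else:
    record(y)
process(11)
for t in v:
    y = (9 == t) // 40
rate = set()
for gain in t:
    if gain > 0:
        rate.add(y)
t = t * print(1)
y = y + v
if v < rate:
    v = v + v
process(32)
t = t + log(y)

17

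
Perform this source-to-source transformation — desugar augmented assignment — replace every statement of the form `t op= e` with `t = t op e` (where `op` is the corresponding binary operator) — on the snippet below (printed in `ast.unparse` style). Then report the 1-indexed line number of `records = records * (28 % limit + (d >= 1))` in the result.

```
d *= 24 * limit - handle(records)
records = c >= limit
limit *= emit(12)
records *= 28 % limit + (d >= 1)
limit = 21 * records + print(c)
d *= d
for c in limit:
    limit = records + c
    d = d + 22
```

4

Transformed code:
d = d * (24 * limit - handle(records))
records = c >= limit
limit = limit * emit(12)
records = records * (28 % limit + (d >= 1))
limit = 21 * records + print(c)
d = d * d
for c in limit:
    limit = records + c
    d = d + 22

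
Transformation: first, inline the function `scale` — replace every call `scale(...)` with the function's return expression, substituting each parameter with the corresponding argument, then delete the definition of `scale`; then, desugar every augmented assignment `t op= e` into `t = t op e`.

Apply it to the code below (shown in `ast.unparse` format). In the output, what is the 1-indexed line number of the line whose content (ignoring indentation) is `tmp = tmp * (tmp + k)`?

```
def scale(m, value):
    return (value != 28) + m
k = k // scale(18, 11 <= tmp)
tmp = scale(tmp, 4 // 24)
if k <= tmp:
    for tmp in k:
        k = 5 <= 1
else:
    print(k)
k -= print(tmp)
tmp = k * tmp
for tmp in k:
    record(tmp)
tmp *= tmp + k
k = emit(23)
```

Transformed code:
k = k // (((11 <= tmp) != 28) + 18)
tmp = (4 // 24 != 28) + tmp
if k <= tmp:
    for tmp in k:
        k = 5 <= 1
else:
    print(k)
k = k - print(tmp)
tmp = k * tmp
for tmp in k:
    record(tmp)
tmp = tmp * (tmp + k)
k = emit(23)

12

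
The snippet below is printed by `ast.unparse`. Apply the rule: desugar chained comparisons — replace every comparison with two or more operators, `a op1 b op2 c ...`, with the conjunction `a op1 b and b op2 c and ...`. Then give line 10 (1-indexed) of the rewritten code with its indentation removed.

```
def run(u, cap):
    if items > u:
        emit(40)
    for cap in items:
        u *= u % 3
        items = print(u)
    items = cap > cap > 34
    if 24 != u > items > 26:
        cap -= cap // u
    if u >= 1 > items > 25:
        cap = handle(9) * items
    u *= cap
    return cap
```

Transformed code:
def run(u, cap):
    if items > u:
        emit(40)
    for cap in items:
        u *= u % 3
        items = print(u)
    items = cap > cap and cap > 34
    if 24 != u and u > items and (items > 26):
        cap -= cap // u
    if u >= 1 and 1 > items and (items > 25):
        cap = handle(9) * items
    u *= cap
    return cap

if u >= 1 and 1 > items and (items > 25):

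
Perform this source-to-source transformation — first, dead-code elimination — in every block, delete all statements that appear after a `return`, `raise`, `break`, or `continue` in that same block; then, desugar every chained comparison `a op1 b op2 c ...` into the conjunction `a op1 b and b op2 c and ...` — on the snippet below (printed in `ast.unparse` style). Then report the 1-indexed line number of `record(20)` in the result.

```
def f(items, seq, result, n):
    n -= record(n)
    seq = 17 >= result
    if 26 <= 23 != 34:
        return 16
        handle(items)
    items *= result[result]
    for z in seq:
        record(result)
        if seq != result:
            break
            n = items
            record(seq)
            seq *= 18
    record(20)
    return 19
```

Transformed code:
def f(items, seq, result, n):
    n -= record(n)
    seq = 17 >= result
    if 26 <= 23 and 23 != 34:
        return 16
    items *= result[result]
    for z in seq:
        record(result)
        if seq != result:
            break
    record(20)
    return 19

11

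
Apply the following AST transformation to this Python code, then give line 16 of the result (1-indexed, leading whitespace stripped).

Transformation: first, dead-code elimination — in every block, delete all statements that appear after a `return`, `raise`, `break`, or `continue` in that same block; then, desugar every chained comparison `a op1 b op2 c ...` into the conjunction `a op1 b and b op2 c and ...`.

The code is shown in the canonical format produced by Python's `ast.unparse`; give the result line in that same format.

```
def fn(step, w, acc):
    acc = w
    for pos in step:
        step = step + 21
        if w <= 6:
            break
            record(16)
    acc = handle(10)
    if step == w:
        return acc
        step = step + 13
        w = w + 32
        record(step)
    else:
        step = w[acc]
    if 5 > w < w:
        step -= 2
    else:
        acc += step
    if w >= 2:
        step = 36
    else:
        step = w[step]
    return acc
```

if w >= 2:

Transformed code:
def fn(step, w, acc):
    acc = w
    for pos in step:
        step = step + 21
        if w <= 6:
            break
    acc = handle(10)
    if step == w:
        return acc
    else:
        step = w[acc]
    if 5 > w and w < w:
        step -= 2
    else:
        acc += step
    if w >= 2:
        step = 36
    else:
        step = w[step]
    return acc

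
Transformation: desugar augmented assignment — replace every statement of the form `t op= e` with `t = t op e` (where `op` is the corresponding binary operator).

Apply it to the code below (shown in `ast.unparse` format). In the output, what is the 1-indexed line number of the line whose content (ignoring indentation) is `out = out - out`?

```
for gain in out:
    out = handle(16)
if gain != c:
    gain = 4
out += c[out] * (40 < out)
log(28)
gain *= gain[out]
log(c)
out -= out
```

Transformed code:
for gain in out:
    out = handle(16)
if gain != c:
    gain = 4
out = out + c[out] * (40 < out)
log(28)
gain = gain * gain[out]
log(c)
out = out - out

9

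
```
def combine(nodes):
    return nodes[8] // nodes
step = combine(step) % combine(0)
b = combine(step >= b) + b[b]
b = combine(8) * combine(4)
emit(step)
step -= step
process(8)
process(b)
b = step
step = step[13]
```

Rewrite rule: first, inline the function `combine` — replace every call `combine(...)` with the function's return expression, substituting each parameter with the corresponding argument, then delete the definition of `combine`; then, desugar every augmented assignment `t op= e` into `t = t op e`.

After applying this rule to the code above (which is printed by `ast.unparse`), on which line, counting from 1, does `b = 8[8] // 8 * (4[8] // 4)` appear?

Transformed code:
step = step[8] // step % (0[8] // 0)
b = (step >= b)[8] // (step >= b) + b[b]
b = 8[8] // 8 * (4[8] // 4)
emit(step)
step = step - step
process(8)
process(b)
b = step
step = step[13]

3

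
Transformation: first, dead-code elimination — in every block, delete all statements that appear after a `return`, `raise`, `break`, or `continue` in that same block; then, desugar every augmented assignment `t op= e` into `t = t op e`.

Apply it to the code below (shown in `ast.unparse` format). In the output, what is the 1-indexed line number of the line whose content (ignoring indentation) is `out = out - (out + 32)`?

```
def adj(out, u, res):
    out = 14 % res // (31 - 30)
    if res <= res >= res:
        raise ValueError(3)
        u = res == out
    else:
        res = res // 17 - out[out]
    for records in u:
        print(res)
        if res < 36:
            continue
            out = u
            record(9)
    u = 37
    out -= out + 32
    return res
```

12

Transformed code:
def adj(out, u, res):
    out = 14 % res // (31 - 30)
    if res <= res >= res:
        raise ValueError(3)
    else:
        res = res // 17 - out[out]
    for records in u:
        print(res)
        if res < 36:
            continue
    u = 37
    out = out - (out + 32)
    return res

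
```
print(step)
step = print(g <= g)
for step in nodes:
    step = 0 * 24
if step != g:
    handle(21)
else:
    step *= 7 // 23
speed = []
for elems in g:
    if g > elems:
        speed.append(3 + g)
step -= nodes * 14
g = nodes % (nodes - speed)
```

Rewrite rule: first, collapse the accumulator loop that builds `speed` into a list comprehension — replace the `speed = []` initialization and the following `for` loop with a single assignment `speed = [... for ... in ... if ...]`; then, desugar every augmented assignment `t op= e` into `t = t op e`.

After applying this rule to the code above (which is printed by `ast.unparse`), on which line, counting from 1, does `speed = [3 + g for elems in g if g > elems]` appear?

9

Transformed code:
print(step)
step = print(g <= g)
for step in nodes:
    step = 0 * 24
if step != g:
    handle(21)
else:
    step = step * (7 // 23)
speed = [3 + g for elems in g if g > elems]
step = step - nodes * 14
g = nodes % (nodes - speed)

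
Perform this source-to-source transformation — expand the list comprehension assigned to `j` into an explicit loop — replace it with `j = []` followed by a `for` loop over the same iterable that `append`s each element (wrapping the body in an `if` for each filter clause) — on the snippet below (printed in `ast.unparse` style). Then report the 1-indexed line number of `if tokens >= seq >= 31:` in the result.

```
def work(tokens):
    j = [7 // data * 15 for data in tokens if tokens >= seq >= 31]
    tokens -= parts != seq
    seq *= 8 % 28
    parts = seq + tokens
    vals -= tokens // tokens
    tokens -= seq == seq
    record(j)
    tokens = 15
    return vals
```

Transformed code:
def work(tokens):
    j = []
    for data in tokens:
        if tokens >= seq >= 31:
            j.append(7 // data * 15)
    tokens -= parts != seq
    seq *= 8 % 28
    parts = seq + tokens
    vals -= tokens // tokens
    tokens -= seq == seq
    record(j)
    tokens = 15
    return vals

4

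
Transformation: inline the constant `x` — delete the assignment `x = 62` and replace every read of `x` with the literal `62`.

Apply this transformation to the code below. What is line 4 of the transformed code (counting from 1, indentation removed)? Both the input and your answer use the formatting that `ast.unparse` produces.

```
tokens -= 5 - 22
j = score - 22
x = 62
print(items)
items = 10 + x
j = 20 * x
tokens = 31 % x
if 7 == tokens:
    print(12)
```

items = 10 + 62

Transformed code:
tokens -= 5 - 22
j = score - 22
print(items)
items = 10 + 62
j = 20 * 62
tokens = 31 % 62
if 7 == tokens:
    print(12)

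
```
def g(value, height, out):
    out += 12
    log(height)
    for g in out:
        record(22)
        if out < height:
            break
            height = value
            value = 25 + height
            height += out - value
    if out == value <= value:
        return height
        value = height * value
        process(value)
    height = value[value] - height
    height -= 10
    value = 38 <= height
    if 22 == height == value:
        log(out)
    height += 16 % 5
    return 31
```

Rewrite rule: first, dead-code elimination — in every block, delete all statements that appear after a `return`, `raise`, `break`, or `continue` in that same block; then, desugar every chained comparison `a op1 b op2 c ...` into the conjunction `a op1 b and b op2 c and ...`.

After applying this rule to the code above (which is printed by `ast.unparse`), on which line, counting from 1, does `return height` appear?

Transformed code:
def g(value, height, out):
    out += 12
    log(height)
    for g in out:
        record(22)
        if out < height:
            break
    if out == value and value <= value:
        return height
    height = value[value] - height
    height -= 10
    value = 38 <= height
    if 22 == height and height == value:
        log(out)
    height += 16 % 5
    return 31

9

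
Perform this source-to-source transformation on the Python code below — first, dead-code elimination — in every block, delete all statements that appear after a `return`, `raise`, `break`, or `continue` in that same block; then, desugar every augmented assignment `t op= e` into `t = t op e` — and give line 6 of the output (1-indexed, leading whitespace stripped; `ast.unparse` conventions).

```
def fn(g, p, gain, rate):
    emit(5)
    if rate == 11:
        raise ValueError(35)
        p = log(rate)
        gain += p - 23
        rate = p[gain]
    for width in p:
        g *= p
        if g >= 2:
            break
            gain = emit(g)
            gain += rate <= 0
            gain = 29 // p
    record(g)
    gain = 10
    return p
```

g = g * p

Transformed code:
def fn(g, p, gain, rate):
    emit(5)
    if rate == 11:
        raise ValueError(35)
    for width in p:
        g = g * p
        if g >= 2:
            break
    record(g)
    gain = 10
    return p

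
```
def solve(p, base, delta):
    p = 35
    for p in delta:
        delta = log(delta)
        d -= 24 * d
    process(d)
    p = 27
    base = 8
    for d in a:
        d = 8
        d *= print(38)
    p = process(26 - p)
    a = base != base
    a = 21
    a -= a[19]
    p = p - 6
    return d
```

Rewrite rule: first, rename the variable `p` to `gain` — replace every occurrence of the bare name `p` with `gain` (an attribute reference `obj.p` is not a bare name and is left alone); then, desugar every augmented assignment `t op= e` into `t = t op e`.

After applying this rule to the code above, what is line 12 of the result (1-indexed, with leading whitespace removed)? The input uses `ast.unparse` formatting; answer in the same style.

Transformed code:
def solve(gain, base, delta):
    gain = 35
    for gain in delta:
        delta = log(delta)
        d = d - 24 * d
    process(d)
    gain = 27
    base = 8
    for d in a:
        d = 8
        d = d * print(38)
    gain = process(26 - gain)
    a = base != base
    a = 21
    a = a - a[19]
    gain = gain - 6
    return d

gain = process(26 - gain)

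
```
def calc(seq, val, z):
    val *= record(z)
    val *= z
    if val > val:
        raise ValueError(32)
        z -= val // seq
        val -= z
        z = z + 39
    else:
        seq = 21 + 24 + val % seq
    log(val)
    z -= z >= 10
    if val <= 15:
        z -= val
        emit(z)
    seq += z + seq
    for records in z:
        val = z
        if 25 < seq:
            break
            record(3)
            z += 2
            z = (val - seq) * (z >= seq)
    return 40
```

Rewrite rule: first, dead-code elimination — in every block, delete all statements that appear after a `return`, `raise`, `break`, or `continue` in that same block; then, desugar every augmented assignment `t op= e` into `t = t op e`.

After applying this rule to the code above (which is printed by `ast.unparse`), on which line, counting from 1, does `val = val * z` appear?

Transformed code:
def calc(seq, val, z):
    val = val * record(z)
    val = val * z
    if val > val:
        raise ValueError(32)
    else:
        seq = 21 + 24 + val % seq
    log(val)
    z = z - (z >= 10)
    if val <= 15:
        z = z - val
        emit(z)
    seq = seq + (z + seq)
    for records in z:
        val = z
        if 25 < seq:
            break
    return 40

3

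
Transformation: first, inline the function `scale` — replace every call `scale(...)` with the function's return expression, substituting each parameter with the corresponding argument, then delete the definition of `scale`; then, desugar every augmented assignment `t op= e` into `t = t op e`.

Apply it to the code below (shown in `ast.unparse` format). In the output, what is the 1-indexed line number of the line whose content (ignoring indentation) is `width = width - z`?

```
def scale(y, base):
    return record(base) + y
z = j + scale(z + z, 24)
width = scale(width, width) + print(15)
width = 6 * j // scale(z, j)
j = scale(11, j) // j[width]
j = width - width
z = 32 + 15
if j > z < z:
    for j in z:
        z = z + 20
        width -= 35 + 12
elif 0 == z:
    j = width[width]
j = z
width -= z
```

14

Transformed code:
z = j + (record(24) + (z + z))
width = record(width) + width + print(15)
width = 6 * j // (record(j) + z)
j = (record(j) + 11) // j[width]
j = width - width
z = 32 + 15
if j > z < z:
    for j in z:
        z = z + 20
        width = width - (35 + 12)
elif 0 == z:
    j = width[width]
j = z
width = width - z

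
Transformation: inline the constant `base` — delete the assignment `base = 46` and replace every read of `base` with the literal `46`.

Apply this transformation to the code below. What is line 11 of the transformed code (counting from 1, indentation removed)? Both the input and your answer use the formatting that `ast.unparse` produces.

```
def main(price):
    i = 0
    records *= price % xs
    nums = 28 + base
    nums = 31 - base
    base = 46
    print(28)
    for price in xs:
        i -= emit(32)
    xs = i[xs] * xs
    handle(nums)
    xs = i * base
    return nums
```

xs = i * 46

Transformed code:
def main(price):
    i = 0
    records *= price % xs
    nums = 28 + 46
    nums = 31 - 46
    print(28)
    for price in xs:
        i -= emit(32)
    xs = i[xs] * xs
    handle(nums)
    xs = i * 46
    return nums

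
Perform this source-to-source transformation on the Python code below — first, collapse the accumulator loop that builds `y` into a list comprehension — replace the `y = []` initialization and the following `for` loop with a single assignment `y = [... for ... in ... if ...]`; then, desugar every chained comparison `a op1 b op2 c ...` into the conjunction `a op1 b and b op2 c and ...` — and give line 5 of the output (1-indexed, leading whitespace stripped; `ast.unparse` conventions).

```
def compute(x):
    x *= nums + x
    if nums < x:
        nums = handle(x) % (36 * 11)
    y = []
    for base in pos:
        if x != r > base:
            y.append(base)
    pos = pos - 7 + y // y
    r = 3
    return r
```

y = [base for base in pos if x != r and r > base]

Transformed code:
def compute(x):
    x *= nums + x
    if nums < x:
        nums = handle(x) % (36 * 11)
    y = [base for base in pos if x != r and r > base]
    pos = pos - 7 + y // y
    r = 3
    return r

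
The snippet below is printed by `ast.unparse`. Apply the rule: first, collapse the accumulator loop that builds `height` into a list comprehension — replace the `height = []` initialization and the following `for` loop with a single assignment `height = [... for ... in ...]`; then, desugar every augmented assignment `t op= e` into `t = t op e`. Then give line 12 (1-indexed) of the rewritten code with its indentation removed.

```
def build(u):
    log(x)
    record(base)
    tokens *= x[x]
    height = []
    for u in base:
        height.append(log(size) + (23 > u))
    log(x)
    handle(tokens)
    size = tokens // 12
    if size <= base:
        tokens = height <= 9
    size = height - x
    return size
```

return size

Transformed code:
def build(u):
    log(x)
    record(base)
    tokens = tokens * x[x]
    height = [log(size) + (23 > u) for u in base]
    log(x)
    handle(tokens)
    size = tokens // 12
    if size <= base:
        tokens = height <= 9
    size = height - x
    return size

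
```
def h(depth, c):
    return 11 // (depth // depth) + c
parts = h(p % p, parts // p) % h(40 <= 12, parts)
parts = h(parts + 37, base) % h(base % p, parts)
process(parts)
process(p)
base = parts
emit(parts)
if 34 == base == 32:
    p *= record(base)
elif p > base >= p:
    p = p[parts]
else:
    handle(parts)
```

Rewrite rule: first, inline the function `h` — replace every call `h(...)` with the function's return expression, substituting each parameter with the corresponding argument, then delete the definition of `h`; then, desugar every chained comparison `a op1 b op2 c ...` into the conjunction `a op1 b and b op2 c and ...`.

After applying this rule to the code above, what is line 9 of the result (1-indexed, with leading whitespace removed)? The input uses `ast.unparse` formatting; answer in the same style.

elif p > base and base >= p:

Transformed code:
parts = (11 // (p % p // (p % p)) + parts // p) % (11 // ((40 <= 12) // (40 <= 12)) + parts)
parts = (11 // ((parts + 37) // (parts + 37)) + base) % (11 // (base % p // (base % p)) + parts)
process(parts)
process(p)
base = parts
emit(parts)
if 34 == base and base == 32:
    p *= record(base)
elif p > base and base >= p:
    p = p[parts]
else:
    handle(parts)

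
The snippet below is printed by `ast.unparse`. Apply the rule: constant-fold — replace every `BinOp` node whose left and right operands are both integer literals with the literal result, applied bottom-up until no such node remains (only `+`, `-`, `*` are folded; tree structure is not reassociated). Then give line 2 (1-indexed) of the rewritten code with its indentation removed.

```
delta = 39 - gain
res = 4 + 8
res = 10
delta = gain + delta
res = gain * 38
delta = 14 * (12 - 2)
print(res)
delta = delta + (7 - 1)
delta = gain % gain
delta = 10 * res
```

res = 12

Transformed code:
delta = 39 - gain
res = 12
res = 10
delta = gain + delta
res = gain * 38
delta = 140
print(res)
delta = delta + 6
delta = gain % gain
delta = 10 * res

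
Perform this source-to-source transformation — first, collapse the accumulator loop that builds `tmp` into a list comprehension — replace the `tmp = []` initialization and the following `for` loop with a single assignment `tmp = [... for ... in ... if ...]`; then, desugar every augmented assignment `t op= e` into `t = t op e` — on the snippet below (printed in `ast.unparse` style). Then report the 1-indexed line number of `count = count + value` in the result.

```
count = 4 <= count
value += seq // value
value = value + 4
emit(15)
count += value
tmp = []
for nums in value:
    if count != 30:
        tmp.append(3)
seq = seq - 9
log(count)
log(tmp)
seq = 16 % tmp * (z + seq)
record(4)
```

5

Transformed code:
count = 4 <= count
value = value + seq // value
value = value + 4
emit(15)
count = count + value
tmp = [3 for nums in value if count != 30]
seq = seq - 9
log(count)
log(tmp)
seq = 16 % tmp * (z + seq)
record(4)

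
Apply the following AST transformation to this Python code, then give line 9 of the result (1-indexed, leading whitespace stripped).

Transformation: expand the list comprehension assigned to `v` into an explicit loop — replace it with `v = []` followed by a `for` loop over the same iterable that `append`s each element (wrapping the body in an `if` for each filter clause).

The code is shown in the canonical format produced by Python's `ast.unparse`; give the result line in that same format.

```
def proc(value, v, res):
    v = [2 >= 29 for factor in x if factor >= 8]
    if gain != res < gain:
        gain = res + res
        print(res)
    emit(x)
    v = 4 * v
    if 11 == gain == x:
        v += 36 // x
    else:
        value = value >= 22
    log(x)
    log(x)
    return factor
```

Transformed code:
def proc(value, v, res):
    v = []
    for factor in x:
        if factor >= 8:
            v.append(2 >= 29)
    if gain != res < gain:
        gain = res + res
        print(res)
    emit(x)
    v = 4 * v
    if 11 == gain == x:
        v += 36 // x
    else:
        value = value >= 22
    log(x)
    log(x)
    return factor

emit(x)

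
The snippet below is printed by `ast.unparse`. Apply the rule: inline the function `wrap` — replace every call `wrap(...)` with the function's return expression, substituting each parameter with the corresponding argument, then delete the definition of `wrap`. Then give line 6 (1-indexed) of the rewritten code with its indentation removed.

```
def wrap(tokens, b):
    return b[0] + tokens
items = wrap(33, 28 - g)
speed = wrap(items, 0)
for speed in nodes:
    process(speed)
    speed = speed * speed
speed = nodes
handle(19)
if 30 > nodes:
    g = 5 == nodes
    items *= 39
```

speed = nodes

Transformed code:
items = (28 - g)[0] + 33
speed = 0[0] + items
for speed in nodes:
    process(speed)
    speed = speed * speed
speed = nodes
handle(19)
if 30 > nodes:
    g = 5 == nodes
    items *= 39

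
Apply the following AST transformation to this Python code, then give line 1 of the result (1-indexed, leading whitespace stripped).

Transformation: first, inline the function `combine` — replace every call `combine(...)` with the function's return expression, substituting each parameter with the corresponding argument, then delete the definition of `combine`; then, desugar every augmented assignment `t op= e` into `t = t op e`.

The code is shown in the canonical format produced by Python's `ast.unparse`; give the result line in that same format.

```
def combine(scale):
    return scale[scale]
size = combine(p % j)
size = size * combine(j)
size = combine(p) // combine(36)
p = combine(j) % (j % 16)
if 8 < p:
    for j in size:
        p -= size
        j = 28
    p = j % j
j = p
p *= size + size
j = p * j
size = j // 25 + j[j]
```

size = (p % j)[p % j]

Transformed code:
size = (p % j)[p % j]
size = size * j[j]
size = p[p] // 36[36]
p = j[j] % (j % 16)
if 8 < p:
    for j in size:
        p = p - size
        j = 28
    p = j % j
j = p
p = p * (size + size)
j = p * j
size = j // 25 + j[j]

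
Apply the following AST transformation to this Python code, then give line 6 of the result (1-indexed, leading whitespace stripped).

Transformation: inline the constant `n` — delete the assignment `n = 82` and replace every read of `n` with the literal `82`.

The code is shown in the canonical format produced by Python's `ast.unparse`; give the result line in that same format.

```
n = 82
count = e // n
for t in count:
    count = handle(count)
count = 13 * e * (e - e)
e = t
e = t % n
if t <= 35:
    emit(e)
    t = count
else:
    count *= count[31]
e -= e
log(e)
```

e = t % 82

Transformed code:
count = e // 82
for t in count:
    count = handle(count)
count = 13 * e * (e - e)
e = t
e = t % 82
if t <= 35:
    emit(e)
    t = count
else:
    count *= count[31]
e -= e
log(e)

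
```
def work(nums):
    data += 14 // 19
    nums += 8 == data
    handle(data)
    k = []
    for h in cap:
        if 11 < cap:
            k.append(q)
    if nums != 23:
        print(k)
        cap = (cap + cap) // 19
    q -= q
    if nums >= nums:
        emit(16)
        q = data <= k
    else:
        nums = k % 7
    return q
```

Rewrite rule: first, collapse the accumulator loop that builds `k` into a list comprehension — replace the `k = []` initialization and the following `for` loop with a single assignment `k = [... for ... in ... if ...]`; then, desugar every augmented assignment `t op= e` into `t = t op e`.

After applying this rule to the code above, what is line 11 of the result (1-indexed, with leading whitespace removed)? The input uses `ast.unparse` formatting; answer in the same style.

Transformed code:
def work(nums):
    data = data + 14 // 19
    nums = nums + (8 == data)
    handle(data)
    k = [q for h in cap if 11 < cap]
    if nums != 23:
        print(k)
        cap = (cap + cap) // 19
    q = q - q
    if nums >= nums:
        emit(16)
        q = data <= k
    else:
        nums = k % 7
    return q

emit(16)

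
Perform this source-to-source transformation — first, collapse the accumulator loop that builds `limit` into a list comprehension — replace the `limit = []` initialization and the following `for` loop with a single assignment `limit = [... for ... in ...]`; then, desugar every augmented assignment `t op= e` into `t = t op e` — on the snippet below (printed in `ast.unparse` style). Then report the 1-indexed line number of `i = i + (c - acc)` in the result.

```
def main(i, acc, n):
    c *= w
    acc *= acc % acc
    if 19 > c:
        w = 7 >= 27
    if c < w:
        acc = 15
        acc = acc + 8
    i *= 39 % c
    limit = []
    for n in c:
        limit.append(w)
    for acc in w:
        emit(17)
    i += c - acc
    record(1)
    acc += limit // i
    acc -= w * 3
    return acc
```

13

Transformed code:
def main(i, acc, n):
    c = c * w
    acc = acc * (acc % acc)
    if 19 > c:
        w = 7 >= 27
    if c < w:
        acc = 15
        acc = acc + 8
    i = i * (39 % c)
    limit = [w for n in c]
    for acc in w:
        emit(17)
    i = i + (c - acc)
    record(1)
    acc = acc + limit // i
    acc = acc - w * 3
    return acc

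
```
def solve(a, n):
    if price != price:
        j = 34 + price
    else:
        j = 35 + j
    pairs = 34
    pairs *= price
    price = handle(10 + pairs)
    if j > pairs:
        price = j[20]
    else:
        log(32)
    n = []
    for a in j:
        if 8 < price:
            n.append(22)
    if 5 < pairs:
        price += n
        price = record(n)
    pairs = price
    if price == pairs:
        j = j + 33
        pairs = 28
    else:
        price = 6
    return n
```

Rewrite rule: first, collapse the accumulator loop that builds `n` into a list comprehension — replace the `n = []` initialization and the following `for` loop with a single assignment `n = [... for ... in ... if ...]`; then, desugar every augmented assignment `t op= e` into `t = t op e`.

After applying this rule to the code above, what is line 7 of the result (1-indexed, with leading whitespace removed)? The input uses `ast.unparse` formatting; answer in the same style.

pairs = pairs * price

Transformed code:
def solve(a, n):
    if price != price:
        j = 34 + price
    else:
        j = 35 + j
    pairs = 34
    pairs = pairs * price
    price = handle(10 + pairs)
    if j > pairs:
        price = j[20]
    else:
        log(32)
    n = [22 for a in j if 8 < price]
    if 5 < pairs:
        price = price + n
        price = record(n)
    pairs = price
    if price == pairs:
        j = j + 33
        pairs = 28
    else:
        price = 6
    return n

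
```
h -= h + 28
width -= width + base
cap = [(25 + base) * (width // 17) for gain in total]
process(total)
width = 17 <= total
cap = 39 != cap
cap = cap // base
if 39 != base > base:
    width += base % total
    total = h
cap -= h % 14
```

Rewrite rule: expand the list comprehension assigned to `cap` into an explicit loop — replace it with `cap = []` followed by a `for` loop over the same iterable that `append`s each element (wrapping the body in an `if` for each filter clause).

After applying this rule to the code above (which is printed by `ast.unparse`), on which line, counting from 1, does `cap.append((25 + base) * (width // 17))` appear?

5

Transformed code:
h -= h + 28
width -= width + base
cap = []
for gain in total:
    cap.append((25 + base) * (width // 17))
process(total)
width = 17 <= total
cap = 39 != cap
cap = cap // base
if 39 != base > base:
    width += base % total
    total = h
cap -= h % 14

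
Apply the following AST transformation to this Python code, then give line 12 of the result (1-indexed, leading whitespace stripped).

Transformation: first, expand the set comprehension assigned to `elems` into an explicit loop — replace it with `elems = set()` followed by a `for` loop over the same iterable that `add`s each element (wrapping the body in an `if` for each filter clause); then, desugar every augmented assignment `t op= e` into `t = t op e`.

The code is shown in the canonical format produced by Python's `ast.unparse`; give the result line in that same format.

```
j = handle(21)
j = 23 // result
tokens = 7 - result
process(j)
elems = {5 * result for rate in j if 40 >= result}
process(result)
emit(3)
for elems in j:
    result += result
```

result = result + result

Transformed code:
j = handle(21)
j = 23 // result
tokens = 7 - result
process(j)
elems = set()
for rate in j:
    if 40 >= result:
        elems.add(5 * result)
process(result)
emit(3)
for elems in j:
    result = result + result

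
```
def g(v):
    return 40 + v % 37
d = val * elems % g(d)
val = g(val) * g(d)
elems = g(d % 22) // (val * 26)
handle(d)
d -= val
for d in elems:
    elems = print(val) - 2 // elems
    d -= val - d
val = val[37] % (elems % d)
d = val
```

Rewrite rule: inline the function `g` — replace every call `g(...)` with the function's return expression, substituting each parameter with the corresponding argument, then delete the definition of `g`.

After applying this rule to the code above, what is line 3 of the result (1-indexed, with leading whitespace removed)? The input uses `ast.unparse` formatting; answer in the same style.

elems = (40 + d % 22 % 37) // (val * 26)

Transformed code:
d = val * elems % (40 + d % 37)
val = (40 + val % 37) * (40 + d % 37)
elems = (40 + d % 22 % 37) // (val * 26)
handle(d)
d -= val
for d in elems:
    elems = print(val) - 2 // elems
    d -= val - d
val = val[37] % (elems % d)
d = val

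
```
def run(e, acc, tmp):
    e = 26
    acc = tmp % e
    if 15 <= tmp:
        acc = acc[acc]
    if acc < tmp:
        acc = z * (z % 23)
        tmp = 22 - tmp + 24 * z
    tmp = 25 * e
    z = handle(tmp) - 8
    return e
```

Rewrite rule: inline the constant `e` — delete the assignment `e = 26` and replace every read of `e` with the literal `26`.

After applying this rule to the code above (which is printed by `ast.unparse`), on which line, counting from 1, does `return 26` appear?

Transformed code:
def run(e, acc, tmp):
    acc = tmp % 26
    if 15 <= tmp:
        acc = acc[acc]
    if acc < tmp:
        acc = z * (z % 23)
        tmp = 22 - tmp + 24 * z
    tmp = 25 * 26
    z = handle(tmp) - 8
    return 26

10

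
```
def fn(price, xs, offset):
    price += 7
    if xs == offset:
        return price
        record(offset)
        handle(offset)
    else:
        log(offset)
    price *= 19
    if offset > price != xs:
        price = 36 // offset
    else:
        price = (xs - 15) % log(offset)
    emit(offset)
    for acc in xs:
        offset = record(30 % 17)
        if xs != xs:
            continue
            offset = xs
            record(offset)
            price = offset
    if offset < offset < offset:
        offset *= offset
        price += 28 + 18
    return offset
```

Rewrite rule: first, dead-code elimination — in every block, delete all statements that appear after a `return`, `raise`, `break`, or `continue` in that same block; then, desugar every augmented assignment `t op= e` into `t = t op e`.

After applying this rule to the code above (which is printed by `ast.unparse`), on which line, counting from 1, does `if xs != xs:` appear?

15

Transformed code:
def fn(price, xs, offset):
    price = price + 7
    if xs == offset:
        return price
    else:
        log(offset)
    price = price * 19
    if offset > price != xs:
        price = 36 // offset
    else:
        price = (xs - 15) % log(offset)
    emit(offset)
    for acc in xs:
        offset = record(30 % 17)
        if xs != xs:
            continue
    if offset < offset < offset:
        offset = offset * offset
        price = price + (28 + 18)
    return offset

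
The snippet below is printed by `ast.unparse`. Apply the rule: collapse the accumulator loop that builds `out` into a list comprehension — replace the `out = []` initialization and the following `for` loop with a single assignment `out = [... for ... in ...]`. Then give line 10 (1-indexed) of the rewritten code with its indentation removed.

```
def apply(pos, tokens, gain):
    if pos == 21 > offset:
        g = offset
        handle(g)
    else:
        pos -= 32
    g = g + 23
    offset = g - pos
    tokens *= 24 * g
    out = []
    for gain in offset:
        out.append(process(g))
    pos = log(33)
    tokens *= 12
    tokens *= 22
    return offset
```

Transformed code:
def apply(pos, tokens, gain):
    if pos == 21 > offset:
        g = offset
        handle(g)
    else:
        pos -= 32
    g = g + 23
    offset = g - pos
    tokens *= 24 * g
    out = [process(g) for gain in offset]
    pos = log(33)
    tokens *= 12
    tokens *= 22
    return offset

out = [process(g) for gain in offset]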